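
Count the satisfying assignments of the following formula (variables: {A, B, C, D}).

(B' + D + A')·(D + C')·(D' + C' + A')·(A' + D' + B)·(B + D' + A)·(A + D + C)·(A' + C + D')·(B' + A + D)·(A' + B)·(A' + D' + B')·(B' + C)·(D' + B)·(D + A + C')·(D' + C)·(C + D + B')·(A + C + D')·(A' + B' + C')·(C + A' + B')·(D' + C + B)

There are 2^4 = 16 truth assignments over (A, B, C, D).
Check each against the 19 clauses (columns in the order A, B, C, D):
  F F F F  ✗ fails (A + D + C)
  F F F T  ✗ fails (B + D' + A)
  F F T F  ✗ fails (D + C')
  F F T T  ✗ fails (B + D' + A)
  F T F F  ✗ fails (A + D + C)
  F T F T  ✗ fails (B' + C)
  F T T F  ✗ fails (D + C')
  F T T T  ✓ satisfies all
  T F F F  ✗ fails (A' + B)
  T F F T  ✗ fails (A' + D' + B)
  T F T F  ✗ fails (D + C')
  T F T T  ✗ fails (D' + C' + A')
  T T F F  ✗ fails (B' + D + A')
  T T F T  ✗ fails (A' + C + D')
  T T T F  ✗ fails (B' + D + A')
  T T T T  ✗ fails (D' + C' + A')
1 of the 16 rows is a model.

1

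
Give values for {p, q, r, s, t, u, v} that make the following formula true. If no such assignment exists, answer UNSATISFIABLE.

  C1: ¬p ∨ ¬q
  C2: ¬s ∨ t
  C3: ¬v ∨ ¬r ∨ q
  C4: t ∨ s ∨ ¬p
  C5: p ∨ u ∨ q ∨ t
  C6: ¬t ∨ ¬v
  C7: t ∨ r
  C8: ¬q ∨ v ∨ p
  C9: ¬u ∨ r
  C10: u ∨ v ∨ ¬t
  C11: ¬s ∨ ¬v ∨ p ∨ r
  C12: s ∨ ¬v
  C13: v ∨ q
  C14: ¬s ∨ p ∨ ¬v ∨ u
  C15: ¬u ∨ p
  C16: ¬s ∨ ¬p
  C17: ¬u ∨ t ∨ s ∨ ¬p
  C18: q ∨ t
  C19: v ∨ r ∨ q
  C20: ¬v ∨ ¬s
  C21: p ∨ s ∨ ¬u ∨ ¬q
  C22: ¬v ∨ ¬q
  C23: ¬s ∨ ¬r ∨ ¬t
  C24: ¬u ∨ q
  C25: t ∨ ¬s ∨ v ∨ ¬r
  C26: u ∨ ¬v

Case p = False:
(¬u) alone gives u = False.
(¬v) alone gives v = False.
(¬q) alone gives q = False.
Now (q) is unsatisfied and unit — conflict.
That branch fails; take p = True instead.
(¬q) alone gives q = False.
(v) alone gives v = True.
(¬r) alone gives r = False.
(¬t) alone gives t = False.
Now (t) is unsatisfied and unit — conflict.
Neither p = True nor p = False works.

UNSATISFIABLE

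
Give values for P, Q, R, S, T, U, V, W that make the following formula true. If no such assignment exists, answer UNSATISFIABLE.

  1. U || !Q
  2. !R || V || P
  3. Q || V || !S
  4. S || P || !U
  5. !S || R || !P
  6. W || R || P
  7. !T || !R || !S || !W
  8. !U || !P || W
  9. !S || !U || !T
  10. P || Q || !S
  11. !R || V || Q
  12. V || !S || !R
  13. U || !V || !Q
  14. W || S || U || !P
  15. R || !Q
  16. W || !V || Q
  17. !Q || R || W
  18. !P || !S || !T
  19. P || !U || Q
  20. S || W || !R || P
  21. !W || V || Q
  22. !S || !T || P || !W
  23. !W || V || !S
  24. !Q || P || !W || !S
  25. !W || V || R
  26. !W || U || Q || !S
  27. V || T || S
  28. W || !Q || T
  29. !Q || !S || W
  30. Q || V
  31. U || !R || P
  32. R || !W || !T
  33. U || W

Suppose U = true.
Suppose S = true.
From the singleton clause (!T), T = false.
Suppose Q = false.
From the singleton clause (V), V = true.
From the singleton clause (P), P = true.
From the singleton clause (R), R = true.
From the singleton clause (W), W = true.
All clauses are satisfied.

P=true; Q=false; R=true; S=true; T=false; U=true; V=true; W=true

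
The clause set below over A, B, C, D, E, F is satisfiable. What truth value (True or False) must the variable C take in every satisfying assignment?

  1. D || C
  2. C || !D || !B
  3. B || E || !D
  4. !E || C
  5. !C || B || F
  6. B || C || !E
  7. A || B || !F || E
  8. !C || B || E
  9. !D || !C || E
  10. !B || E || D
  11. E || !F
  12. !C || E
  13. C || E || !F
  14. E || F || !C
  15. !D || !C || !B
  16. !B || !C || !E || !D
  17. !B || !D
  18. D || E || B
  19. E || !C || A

True

Suppose C = false.
From the singleton clause (D), D = true.
From the singleton clause (!B), B = false.
From the singleton clause (E), E = true.
But (!E) is also a unit clause — contradiction.
So every satisfying assignment has C = True.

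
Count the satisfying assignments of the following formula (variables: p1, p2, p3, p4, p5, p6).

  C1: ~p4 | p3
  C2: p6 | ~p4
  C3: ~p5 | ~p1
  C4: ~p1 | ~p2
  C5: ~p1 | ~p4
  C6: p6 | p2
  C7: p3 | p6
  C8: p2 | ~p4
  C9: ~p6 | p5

7

There are 2^6 = 64 truth assignments over (p1, p2, p3, p4, p5, p6).
Split on p6. With p6 = 1, the clauses containing p6 are satisfied and ~p6 drops from the rest; 5 of the 2^5 = 32 assignments to the other variables satisfy what remains.
With p6 = 0, by the same count on the reduced clause set, 2 assignments work.
(One model: p1=F, p2=F, p3=F, p4=F, p5=T, p6=T.)
Total: 5 + 2 = 7.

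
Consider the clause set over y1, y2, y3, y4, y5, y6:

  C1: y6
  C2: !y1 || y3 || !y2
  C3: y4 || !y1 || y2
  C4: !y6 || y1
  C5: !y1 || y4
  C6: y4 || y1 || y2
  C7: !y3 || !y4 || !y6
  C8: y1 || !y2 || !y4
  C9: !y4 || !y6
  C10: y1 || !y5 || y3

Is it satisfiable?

Unit clause (y6) forces y6 = true.
Unit clause (y1) forces y1 = true.
Unit clause (y4) forces y4 = true.
But (!y4) is also a unit clause — contradiction.
No assignment satisfies every clause.

No, unsatisfiable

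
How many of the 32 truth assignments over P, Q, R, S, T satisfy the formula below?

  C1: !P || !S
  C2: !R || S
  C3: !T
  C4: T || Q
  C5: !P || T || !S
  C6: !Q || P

There are 2^5 = 32 truth assignments over (P, Q, R, S, T).
Split on S. With S = true, the clauses containing S are satisfied and !S drops from the rest; 0 of the 2^4 = 16 assignments to the other variables satisfy what remains.
With S = false, by the same count on the reduced clause set, 1 assignment works.
Total: 0 + 1 = 1.

1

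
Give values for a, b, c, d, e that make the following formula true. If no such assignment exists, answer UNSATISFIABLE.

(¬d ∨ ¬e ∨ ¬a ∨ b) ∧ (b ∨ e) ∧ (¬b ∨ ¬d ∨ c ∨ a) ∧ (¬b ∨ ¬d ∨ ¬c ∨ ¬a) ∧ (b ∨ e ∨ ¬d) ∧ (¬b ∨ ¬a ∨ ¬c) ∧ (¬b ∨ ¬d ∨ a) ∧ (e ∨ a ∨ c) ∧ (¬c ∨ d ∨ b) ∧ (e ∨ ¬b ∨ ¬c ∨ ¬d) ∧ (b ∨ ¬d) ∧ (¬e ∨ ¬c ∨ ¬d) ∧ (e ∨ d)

a=False; b=True; c=True; d=False; e=True

Try b = True.
Try a = False.
Unit clause (¬d) forces d = False.
Unit clause (e) forces e = True.
No clause remains; c is free.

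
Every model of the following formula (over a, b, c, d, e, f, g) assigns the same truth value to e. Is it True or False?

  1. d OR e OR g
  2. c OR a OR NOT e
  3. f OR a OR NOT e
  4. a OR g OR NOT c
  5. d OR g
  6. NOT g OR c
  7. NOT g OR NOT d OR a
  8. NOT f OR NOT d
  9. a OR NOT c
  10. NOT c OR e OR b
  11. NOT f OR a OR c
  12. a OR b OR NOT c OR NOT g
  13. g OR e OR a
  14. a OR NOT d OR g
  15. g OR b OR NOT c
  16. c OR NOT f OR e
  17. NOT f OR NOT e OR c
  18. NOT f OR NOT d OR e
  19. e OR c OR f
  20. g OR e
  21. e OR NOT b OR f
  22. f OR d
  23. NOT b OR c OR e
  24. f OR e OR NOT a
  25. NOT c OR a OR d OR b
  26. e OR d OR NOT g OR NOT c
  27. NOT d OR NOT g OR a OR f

Suppose e = false.
Unit clause (g) forces g = true.
Unit clause (c) forces c = true.
Unit clause (a) forces a = true.
Unit clause (b) forces b = true.
Unit clause (f) forces f = true.
Unit clause (NOT d) forces d = false.
That conflicts with the unit clause (d).
So every satisfying assignment has e = True.

True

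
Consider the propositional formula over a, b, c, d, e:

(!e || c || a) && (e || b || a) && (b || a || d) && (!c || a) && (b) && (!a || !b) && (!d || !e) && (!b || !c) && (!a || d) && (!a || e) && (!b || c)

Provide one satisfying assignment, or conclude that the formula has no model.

UNSATISFIABLE

The clause (b) is unit, so b = true.
The clause (!a) is unit, so a = false.
The clause (!c) is unit, so c = false.
That conflicts with the unit clause (c).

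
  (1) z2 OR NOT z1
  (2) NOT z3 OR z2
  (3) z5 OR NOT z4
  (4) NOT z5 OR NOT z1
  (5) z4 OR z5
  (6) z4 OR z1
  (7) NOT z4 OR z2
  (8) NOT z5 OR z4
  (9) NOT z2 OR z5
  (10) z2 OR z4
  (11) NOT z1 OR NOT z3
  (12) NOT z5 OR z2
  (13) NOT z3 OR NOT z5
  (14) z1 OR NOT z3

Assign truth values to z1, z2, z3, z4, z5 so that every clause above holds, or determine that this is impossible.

Try z2 = true.
The clause (z5) is unit, so z5 = true.
The clause (NOT z1) is unit, so z1 = false.
The clause (z4) is unit, so z4 = true.
The clause (NOT z3) is unit, so z3 = false.
This assignment satisfies each clause.

z1: false; z2: true; z3: false; z4: true; z5: true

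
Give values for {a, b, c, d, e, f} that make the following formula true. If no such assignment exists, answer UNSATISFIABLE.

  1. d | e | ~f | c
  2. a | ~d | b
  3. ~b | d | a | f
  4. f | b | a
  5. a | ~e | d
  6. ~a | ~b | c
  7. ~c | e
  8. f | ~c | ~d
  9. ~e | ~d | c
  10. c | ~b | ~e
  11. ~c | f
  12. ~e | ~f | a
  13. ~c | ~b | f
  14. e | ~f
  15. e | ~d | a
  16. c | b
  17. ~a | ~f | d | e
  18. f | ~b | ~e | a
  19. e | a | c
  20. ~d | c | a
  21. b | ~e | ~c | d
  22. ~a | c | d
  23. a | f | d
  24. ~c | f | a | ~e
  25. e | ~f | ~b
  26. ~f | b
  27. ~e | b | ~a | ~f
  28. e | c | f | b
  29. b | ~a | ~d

a ↦ 1, b ↦ 1, c ↦ 1, d ↦ 0, e ↦ 1, f ↦ 1

Case c = 1:
Unit clause (e) forces e = 1.
Unit clause (f) forces f = 1.
Unit clause (a) forces a = 1.
Unit clause (b) forces b = 1.
No clause remains; d is free.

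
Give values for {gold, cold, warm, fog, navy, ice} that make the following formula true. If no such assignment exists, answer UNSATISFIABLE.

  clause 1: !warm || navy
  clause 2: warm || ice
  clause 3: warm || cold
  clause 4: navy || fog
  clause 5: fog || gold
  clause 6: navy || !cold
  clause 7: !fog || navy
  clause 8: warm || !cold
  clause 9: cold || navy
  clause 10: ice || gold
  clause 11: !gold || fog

gold=false,  cold=true,  warm=true,  fog=true,  navy=true,  ice=true

Branch on warm: set warm = true.
From the singleton clause (navy), navy = true.
Branch on fog: set fog = true.
Branch on ice: set ice = true.
No clause remains; gold, cold are free.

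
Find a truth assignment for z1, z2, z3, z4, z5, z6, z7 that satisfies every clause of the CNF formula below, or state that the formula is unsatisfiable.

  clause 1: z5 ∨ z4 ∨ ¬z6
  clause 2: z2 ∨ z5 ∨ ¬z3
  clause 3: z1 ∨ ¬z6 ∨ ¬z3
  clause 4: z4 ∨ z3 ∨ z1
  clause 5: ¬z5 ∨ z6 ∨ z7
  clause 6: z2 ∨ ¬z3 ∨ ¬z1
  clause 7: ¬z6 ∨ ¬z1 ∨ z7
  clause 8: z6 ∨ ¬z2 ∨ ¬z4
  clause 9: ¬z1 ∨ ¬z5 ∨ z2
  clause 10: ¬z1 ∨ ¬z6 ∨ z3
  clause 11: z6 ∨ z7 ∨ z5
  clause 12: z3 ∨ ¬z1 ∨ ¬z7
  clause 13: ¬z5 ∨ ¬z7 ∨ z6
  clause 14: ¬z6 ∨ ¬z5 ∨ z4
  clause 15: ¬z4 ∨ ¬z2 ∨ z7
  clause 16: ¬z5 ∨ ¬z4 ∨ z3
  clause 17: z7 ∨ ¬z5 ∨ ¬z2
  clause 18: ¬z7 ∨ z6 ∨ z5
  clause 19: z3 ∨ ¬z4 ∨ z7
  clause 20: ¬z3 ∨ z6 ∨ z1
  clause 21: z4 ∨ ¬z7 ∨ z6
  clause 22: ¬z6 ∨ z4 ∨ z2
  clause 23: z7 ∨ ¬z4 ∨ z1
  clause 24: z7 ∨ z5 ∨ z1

z1: False,  z2: True,  z3: False,  z4: True,  z5: False,  z6: True,  z7: True

Suppose z5 = False.
Suppose z4 = True.
Suppose z2 = True.
Unit clause (z6) forces z6 = True.
Unit clause (z7) forces z7 = True.
Suppose z1 = False.
Unit clause (¬z3) forces z3 = False.
Every clause now holds.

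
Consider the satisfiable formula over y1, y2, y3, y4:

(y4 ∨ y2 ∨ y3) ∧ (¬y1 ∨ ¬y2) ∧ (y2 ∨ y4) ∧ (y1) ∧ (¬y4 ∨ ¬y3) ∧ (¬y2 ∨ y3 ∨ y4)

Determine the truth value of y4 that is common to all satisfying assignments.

Suppose y4 = False.
The clause (y2) is unit, so y2 = True.
The clause (¬y1) is unit, so y1 = False.
But (y1) is also a unit clause — contradiction.
So every satisfying assignment has y4 = True.

True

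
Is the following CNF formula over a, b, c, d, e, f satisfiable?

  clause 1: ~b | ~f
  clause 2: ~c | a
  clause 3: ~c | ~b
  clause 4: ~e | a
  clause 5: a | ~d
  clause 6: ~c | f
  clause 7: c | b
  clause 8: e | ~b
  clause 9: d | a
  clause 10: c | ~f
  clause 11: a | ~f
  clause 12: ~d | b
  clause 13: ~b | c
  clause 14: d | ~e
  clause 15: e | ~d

Try b = 0.
From the singleton clause (c), c = 1.
From the singleton clause (a), a = 1.
From the singleton clause (f), f = 1.
From the singleton clause (~d), d = 0.
From the singleton clause (~e), e = 0.
This assignment satisfies each clause.
A satisfying assignment: a: 1; b: 0; c: 1; d: 0; e: 0; f: 1.

Yes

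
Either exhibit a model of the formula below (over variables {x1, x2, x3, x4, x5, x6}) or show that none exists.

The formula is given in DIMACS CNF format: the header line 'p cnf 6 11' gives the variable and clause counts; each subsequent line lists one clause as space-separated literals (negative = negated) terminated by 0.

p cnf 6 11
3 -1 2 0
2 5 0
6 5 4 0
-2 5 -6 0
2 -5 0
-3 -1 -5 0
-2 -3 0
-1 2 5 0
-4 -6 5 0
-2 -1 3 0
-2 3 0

UNSATISFIABLE

Try x2 = True.
Unit clause (¬x3) forces x3 = False.
Now (x3) is unsatisfied and unit — conflict.
So x2 must be the other value — set x2 = False.
Unit clause (x5) forces x5 = True.
Now (¬x5) is unsatisfied and unit — conflict.
Both values of x2 lead to a conflict.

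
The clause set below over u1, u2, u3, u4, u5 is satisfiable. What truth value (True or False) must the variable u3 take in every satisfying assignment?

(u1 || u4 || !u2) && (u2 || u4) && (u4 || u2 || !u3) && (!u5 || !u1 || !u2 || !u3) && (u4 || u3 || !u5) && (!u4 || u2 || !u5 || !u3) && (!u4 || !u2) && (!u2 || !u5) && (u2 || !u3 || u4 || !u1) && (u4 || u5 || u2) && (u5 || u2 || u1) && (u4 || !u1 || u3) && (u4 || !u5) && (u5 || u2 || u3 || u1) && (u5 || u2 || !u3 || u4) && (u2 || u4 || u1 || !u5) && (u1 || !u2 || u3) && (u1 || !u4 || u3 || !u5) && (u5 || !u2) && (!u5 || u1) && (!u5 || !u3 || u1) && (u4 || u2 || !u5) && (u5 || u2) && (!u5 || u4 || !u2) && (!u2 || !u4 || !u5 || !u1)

Suppose u3 = true.
Suppose u2 = true.
The clause (!u4) is unit, so u4 = false.
The clause (u1) is unit, so u1 = true.
The clause (!u5) is unit, so u5 = false.
But (u5) is also a unit clause — contradiction.
That branch fails; take u2 = false instead.
The clause (u4) is unit, so u4 = true.
The clause (!u5) is unit, so u5 = false.
But (u5) is also a unit clause — contradiction.
Neither u2 = true nor u2 = false works.
So every satisfying assignment has u3 = False.

False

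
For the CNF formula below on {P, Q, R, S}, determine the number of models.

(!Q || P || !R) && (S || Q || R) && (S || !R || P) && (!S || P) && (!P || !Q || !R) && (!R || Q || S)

5

There are 2^4 = 16 truth assignments over (P, Q, R, S).
Split on P. With P = true, the clauses containing P are satisfied and !P drops from the rest; 4 of the 2^3 = 8 assignments to the other variables satisfy what remains.
With P = false, by the same count on the reduced clause set, 1 assignment works.
(One model: P=F, Q=T, R=F, S=F.)
Total: 4 + 1 = 5.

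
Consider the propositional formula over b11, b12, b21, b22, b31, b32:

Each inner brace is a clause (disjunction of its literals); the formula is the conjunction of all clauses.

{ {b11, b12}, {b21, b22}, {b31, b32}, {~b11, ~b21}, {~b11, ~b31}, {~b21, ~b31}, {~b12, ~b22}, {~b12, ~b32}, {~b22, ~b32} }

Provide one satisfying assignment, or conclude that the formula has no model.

UNSATISFIABLE

Branch on b11: set b11 = 1.
(~b21) alone gives b21 = 0.
(b22) alone gives b22 = 1.
(~b31) alone gives b31 = 0.
(b32) alone gives b32 = 1.
That conflicts with the unit clause (~b32).
That branch fails; take b11 = 0 instead.
(b12) alone gives b12 = 1.
(~b22) alone gives b22 = 0.
(b21) alone gives b21 = 1.
(~b31) alone gives b31 = 0.
(b32) alone gives b32 = 1.
That conflicts with the unit clause (~b32).
Neither b11 = 1 nor b11 = 0 works.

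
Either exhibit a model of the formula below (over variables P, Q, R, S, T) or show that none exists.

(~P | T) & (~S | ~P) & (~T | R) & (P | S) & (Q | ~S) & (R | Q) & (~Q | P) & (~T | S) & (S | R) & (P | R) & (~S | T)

Try P = 0.
Unit clause (S) forces S = 1.
Unit clause (Q) forces Q = 1.
But (~Q) is also a unit clause — contradiction.
That branch fails; take P = 1 instead.
Unit clause (T) forces T = 1.
Unit clause (~S) forces S = 0.
But (S) is also a unit clause — contradiction.
Neither P = 1 nor P = 0 works.

UNSATISFIABLE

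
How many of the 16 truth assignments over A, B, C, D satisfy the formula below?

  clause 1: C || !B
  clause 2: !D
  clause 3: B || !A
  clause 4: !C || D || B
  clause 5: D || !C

1

There are 2^4 = 16 truth assignments over (A, B, C, D).
Split on A. With A = true, the clauses containing A are satisfied and !A drops from the rest; 0 of the 2^3 = 8 assignments to the other variables satisfy what remains.
With A = false, by the same count on the reduced clause set, 1 assignment works.
(One model: A=F, B=F, C=F, D=F.)
Total: 0 + 1 = 1.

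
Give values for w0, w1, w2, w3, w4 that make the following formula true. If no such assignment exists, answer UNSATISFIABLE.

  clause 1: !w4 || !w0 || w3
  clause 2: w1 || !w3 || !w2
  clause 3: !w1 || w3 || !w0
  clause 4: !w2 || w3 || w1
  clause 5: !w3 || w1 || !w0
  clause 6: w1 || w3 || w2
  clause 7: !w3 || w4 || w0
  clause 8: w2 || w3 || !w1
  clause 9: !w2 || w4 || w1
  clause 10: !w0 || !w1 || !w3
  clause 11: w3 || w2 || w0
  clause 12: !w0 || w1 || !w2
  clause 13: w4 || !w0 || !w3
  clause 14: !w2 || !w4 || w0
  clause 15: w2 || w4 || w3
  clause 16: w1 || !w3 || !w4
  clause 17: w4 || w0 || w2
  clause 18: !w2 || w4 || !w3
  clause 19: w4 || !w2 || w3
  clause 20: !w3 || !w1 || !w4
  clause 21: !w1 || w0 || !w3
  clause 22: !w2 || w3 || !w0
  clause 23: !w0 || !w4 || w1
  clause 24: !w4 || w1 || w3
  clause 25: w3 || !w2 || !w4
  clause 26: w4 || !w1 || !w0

Case w4 = false:
Case w3 = false:
Unit clause (w2) forces w2 = true.
But (!w2) is also a unit clause — contradiction.
Undo w3 and try w3 = true.
Unit clause (w0) forces w0 = true.
But (!w0) is also a unit clause — contradiction.
Neither w3 = true nor w3 = false works.
Undo w4 and try w4 = true.
Case w0 = false:
Unit clause (!w2) forces w2 = false.
Unit clause (w3) forces w3 = true.
Unit clause (w1) forces w1 = true.
But (!w1) is also a unit clause — contradiction.
Undo w0 and try w0 = true.
Unit clause (w3) forces w3 = true.
Unit clause (w1) forces w1 = true.
But (!w1) is also a unit clause — contradiction.
Neither w0 = true nor w0 = false works.
Neither w4 = true nor w4 = false works.

UNSATISFIABLE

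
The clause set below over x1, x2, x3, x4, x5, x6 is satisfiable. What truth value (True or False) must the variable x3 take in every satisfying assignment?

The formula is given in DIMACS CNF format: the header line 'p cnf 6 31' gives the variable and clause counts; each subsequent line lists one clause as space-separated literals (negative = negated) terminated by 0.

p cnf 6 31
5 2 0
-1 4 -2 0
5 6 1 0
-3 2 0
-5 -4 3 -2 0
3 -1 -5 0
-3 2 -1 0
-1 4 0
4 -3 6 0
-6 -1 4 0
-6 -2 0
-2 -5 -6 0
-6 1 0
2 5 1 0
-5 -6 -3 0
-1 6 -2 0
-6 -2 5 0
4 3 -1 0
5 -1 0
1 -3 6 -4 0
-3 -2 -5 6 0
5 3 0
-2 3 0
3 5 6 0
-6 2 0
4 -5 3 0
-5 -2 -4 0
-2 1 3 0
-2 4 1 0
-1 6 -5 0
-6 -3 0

False

Suppose x3 = True.
Unit clause (x2) forces x2 = True.
Unit clause (¬x6) forces x6 = False.
Unit clause (x4) forces x4 = True.
Unit clause (¬x1) forces x1 = False.
Now (x1) is unsatisfied and unit — conflict.
So every satisfying assignment has x3 = False.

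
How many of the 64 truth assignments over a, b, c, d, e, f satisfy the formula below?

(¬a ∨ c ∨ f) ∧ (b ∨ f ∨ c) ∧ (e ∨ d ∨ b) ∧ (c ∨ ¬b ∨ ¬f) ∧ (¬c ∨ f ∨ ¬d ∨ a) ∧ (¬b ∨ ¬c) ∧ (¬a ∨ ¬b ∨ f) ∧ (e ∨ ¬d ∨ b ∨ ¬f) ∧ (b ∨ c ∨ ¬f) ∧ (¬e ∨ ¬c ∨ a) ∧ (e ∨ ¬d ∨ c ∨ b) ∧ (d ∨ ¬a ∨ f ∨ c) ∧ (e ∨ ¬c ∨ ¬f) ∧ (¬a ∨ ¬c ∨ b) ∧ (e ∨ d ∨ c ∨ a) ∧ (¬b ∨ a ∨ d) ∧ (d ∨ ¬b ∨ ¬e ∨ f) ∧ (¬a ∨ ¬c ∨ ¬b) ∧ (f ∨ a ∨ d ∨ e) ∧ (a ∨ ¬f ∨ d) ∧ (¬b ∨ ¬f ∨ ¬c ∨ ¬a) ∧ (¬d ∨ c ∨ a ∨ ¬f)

2

There are 2^6 = 64 truth assignments over (a, b, c, d, e, f).
Split on b. With b = True, the clauses containing b are satisfied and ¬b drops from the rest; 2 of the 2^5 = 32 assignments to the other variables satisfy what remains.
With b = False, by the same count on the reduced clause set, 0 assignments work.
Total: 2 + 0 = 2.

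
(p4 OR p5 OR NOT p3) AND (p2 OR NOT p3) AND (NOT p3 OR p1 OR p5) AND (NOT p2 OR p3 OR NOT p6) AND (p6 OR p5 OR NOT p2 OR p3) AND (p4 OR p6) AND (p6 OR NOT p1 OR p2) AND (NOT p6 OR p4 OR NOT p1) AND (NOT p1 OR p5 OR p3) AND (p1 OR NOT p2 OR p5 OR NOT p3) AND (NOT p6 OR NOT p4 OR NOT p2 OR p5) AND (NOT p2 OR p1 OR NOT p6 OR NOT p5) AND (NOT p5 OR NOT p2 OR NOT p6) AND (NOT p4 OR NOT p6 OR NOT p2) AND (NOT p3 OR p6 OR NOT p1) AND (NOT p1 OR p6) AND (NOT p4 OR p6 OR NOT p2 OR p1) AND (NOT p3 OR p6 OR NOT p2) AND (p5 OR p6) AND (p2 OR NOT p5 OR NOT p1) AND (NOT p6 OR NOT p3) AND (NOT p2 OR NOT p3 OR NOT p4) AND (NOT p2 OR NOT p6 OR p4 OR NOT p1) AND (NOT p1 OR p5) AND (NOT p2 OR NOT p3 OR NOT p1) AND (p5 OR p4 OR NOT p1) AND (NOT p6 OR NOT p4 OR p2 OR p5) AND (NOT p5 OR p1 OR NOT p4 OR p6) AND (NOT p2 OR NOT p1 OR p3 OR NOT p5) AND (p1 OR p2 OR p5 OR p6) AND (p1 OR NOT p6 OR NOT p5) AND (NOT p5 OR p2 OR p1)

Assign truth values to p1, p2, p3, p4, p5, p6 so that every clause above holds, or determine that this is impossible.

Try p2 = false.
(NOT p3) alone gives p3 = false.
Try p4 = false.
(p6) alone gives p6 = true.
(NOT p1) alone gives p1 = false.
(NOT p5) alone gives p5 = false.
This assignment satisfies each clause.

p1=false,  p2=false,  p3=false,  p4=false,  p5=false,  p6=true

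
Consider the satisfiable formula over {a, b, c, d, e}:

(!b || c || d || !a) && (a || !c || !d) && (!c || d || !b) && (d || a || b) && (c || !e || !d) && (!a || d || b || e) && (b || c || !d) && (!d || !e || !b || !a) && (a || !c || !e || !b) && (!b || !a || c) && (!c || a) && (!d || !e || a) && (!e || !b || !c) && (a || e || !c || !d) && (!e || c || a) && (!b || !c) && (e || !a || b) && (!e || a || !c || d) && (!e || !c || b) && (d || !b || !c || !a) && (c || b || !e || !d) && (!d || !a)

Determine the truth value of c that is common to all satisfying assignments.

False

Suppose c = true.
From the singleton clause (a), a = true.
From the singleton clause (!b), b = false.
From the singleton clause (e), e = true.
That conflicts with the unit clause (!e).
So every satisfying assignment has c = False.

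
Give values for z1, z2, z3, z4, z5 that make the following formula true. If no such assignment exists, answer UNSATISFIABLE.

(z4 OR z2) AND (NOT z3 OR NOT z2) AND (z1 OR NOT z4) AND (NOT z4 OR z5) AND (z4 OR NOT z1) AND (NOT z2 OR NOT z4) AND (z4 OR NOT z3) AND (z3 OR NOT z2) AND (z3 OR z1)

Try z4 = true.
The clause (z1) is unit, so z1 = true.
The clause (z5) is unit, so z5 = true.
The clause (NOT z2) is unit, so z2 = false.
Every clause is now satisfied; z3 is unconstrained.

z1: true,  z2: false,  z3: false,  z4: true,  z5: true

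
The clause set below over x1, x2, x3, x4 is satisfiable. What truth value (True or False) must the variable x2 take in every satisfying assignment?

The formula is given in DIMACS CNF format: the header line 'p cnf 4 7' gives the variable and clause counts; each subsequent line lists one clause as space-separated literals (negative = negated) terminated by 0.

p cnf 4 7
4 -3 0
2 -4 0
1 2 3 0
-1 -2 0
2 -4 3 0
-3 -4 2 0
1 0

False

Suppose x2 = True.
The clause (¬x1) is unit, so x1 = False.
Now (x1) is unsatisfied and unit — conflict.
So every satisfying assignment has x2 = False.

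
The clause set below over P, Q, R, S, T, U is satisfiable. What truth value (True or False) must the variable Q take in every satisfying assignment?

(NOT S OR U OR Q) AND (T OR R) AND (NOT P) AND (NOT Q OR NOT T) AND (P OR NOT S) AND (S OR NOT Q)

False

Suppose Q = true.
From the singleton clause (NOT P), P = false.
From the singleton clause (NOT T), T = false.
From the singleton clause (R), R = true.
From the singleton clause (NOT S), S = false.
That conflicts with the unit clause (S).
So every satisfying assignment has Q = False.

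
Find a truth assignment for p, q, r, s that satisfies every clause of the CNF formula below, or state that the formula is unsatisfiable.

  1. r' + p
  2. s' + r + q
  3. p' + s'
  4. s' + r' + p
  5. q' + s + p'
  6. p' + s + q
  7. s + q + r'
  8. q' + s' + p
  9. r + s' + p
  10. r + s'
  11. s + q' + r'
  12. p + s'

Case r = 0:
(s') alone gives s = 0.
Case q = 0:
(p') alone gives p = 0.
Every clause now holds.

p=0,  q=0,  r=0,  s=0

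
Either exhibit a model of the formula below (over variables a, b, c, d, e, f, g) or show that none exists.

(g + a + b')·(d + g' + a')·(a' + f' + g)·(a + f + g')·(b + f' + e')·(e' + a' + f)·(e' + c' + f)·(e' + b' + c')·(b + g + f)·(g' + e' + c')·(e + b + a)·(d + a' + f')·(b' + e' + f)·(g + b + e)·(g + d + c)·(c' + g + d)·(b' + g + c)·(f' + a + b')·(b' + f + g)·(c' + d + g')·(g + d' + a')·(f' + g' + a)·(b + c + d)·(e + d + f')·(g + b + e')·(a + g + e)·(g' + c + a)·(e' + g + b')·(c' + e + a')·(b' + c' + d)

a=1; b=1; c=0; d=1; e=0; f=1; g=1

Try g = 1.
Try d = 1.
Try a = 1.
Try e = 0.
The clause (c') is unit, so c = 0.
No clause remains; b, f are free.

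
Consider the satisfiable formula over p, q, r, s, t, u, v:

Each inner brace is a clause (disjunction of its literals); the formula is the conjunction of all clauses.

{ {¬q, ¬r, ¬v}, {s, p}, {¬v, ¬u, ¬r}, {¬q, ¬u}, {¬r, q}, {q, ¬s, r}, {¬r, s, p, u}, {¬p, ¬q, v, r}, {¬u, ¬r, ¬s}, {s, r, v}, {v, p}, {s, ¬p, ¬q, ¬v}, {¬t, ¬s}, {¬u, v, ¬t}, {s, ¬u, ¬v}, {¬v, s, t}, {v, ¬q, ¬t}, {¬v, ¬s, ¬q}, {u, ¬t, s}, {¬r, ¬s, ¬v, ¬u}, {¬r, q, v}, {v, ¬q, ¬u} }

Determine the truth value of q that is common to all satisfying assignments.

Suppose q = False.
(¬r) alone gives r = False.
(¬s) alone gives s = False.
(p) alone gives p = True.
(v) alone gives v = True.
(¬u) alone gives u = False.
(t) alone gives t = True.
Now (¬t) is unsatisfied and unit — conflict.
So every satisfying assignment has q = True.

True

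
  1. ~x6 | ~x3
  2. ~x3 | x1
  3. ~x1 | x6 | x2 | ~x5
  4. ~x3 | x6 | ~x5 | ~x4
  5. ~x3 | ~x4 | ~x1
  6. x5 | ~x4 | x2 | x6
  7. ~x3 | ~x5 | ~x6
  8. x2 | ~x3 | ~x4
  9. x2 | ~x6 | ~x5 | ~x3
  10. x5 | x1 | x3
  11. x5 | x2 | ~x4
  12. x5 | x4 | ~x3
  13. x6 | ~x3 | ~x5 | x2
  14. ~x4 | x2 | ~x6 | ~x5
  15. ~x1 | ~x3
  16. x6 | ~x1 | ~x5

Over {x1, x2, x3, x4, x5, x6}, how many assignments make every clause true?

There are 2^6 = 64 truth assignments over (x1, x2, x3, x4, x5, x6).
Split on x2. With x2 = 1, the clauses containing x2 are satisfied and ~x2 drops from the rest; 10 of the 2^5 = 32 assignments to the other variables satisfy what remains.
With x2 = 0, by the same count on the reduced clause set, 6 assignments work.
Total: 10 + 6 = 16.

16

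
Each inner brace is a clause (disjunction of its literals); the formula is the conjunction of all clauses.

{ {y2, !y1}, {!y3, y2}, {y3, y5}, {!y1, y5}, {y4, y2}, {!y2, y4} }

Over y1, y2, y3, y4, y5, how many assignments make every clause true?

There are 2^5 = 32 truth assignments over (y1, y2, y3, y4, y5).
Split on y2. With y2 = true, the clauses containing y2 are satisfied and !y2 drops from the rest; 5 of the 2^4 = 16 assignments to the other variables satisfy what remains.
With y2 = false, by the same count on the reduced clause set, 1 assignment works.
Total: 5 + 1 = 6.

6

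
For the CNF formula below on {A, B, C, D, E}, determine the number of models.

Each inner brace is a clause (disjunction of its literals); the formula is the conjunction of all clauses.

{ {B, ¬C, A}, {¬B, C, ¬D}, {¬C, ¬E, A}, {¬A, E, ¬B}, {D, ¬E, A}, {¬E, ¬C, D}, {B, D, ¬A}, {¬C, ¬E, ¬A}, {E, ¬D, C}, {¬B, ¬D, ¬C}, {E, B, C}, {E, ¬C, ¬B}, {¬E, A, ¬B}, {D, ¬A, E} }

There are 2^5 = 32 truth assignments over (A, B, C, D, E).
Split on E. With E = True, the clauses containing E are satisfied and ¬E drops from the rest; 3 of the 2^4 = 16 assignments to the other variables satisfy what remains.
With E = False, by the same count on the reduced clause set, 2 assignments work.
Total: 3 + 2 = 5.

5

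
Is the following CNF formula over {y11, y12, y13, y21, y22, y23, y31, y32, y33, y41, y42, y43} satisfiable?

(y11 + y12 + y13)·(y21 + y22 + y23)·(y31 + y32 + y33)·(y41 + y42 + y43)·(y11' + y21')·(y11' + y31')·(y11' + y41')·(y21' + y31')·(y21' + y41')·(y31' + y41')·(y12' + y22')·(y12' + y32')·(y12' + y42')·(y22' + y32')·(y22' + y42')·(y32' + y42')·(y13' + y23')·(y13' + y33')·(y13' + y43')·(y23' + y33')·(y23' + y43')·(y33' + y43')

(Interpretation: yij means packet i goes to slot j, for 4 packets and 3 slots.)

Case y11 = 0:
Case y12 = 1:
The clause (y22') is unit, so y22 = 0.
The clause (y32') is unit, so y32 = 0.
The clause (y42') is unit, so y42 = 0.
Case y21 = 1:
The clause (y31') is unit, so y31 = 0.
The clause (y33) is unit, so y33 = 1.
The clause (y41') is unit, so y41 = 0.
The clause (y43) is unit, so y43 = 1.
But (y43') is also a unit clause — contradiction.
Backtrack on y21: now try y21 = 0.
The clause (y23) is unit, so y23 = 1.
The clause (y13') is unit, so y13 = 0.
The clause (y33') is unit, so y33 = 0.
The clause (y31) is unit, so y31 = 1.
The clause (y41') is unit, so y41 = 0.
The clause (y43) is unit, so y43 = 1.
But (y43') is also a unit clause — contradiction.
Neither y21 = 1 nor y21 = 0 works.
Backtrack on y12: now try y12 = 0.
The clause (y13) is unit, so y13 = 1.
The clause (y23') is unit, so y23 = 0.
The clause (y33') is unit, so y33 = 0.
The clause (y43') is unit, so y43 = 0.
Case y21 = 1:
The clause (y31') is unit, so y31 = 0.
The clause (y32) is unit, so y32 = 1.
The clause (y41') is unit, so y41 = 0.
The clause (y42) is unit, so y42 = 1.
But (y42') is also a unit clause — contradiction.
Backtrack on y21: now try y21 = 0.
The clause (y22) is unit, so y22 = 1.
The clause (y32') is unit, so y32 = 0.
The clause (y31) is unit, so y31 = 1.
The clause (y41') is unit, so y41 = 0.
The clause (y42) is unit, so y42 = 1.
But (y42') is also a unit clause — contradiction.
Neither y21 = 1 nor y21 = 0 works.
Neither y12 = 1 nor y12 = 0 works.
Backtrack on y11: now try y11 = 1.
The clause (y21') is unit, so y21 = 0.
The clause (y31') is unit, so y31 = 0.
The clause (y41') is unit, so y41 = 0.
Case y22 = 1:
The clause (y12') is unit, so y12 = 0.
The clause (y32') is unit, so y32 = 0.
The clause (y33) is unit, so y33 = 1.
The clause (y42') is unit, so y42 = 0.
The clause (y43) is unit, so y43 = 1.
But (y43') is also a unit clause — contradiction.
Backtrack on y22: now try y22 = 0.
The clause (y23) is unit, so y23 = 1.
The clause (y13') is unit, so y13 = 0.
The clause (y33') is unit, so y33 = 0.
The clause (y32) is unit, so y32 = 1.
The clause (y12') is unit, so y12 = 0.
The clause (y42') is unit, so y42 = 0.
The clause (y43) is unit, so y43 = 1.
But (y43') is also a unit clause — contradiction.
Neither y22 = 1 nor y22 = 0 works.
Neither y11 = 1 nor y11 = 0 works.
No assignment satisfies every clause.

No, unsatisfiable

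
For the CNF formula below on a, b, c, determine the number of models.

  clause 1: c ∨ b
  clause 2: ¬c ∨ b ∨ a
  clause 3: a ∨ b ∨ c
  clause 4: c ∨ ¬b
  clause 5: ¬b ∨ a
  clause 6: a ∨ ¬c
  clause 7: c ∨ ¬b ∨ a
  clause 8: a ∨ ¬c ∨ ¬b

2

There are 2^3 = 8 truth assignments over (a, b, c).
Check each against the 8 clauses (columns in the order a, b, c):
  F F F  ✗ fails (c ∨ b)
  F F T  ✗ fails (¬c ∨ b ∨ a)
  F T F  ✗ fails (c ∨ ¬b)
  F T T  ✗ fails (¬b ∨ a)
  T F F  ✗ fails (c ∨ b)
  T F T  ✓ satisfies all
  T T F  ✗ fails (c ∨ ¬b)
  T T T  ✓ satisfies all
2 of the 8 rows are models.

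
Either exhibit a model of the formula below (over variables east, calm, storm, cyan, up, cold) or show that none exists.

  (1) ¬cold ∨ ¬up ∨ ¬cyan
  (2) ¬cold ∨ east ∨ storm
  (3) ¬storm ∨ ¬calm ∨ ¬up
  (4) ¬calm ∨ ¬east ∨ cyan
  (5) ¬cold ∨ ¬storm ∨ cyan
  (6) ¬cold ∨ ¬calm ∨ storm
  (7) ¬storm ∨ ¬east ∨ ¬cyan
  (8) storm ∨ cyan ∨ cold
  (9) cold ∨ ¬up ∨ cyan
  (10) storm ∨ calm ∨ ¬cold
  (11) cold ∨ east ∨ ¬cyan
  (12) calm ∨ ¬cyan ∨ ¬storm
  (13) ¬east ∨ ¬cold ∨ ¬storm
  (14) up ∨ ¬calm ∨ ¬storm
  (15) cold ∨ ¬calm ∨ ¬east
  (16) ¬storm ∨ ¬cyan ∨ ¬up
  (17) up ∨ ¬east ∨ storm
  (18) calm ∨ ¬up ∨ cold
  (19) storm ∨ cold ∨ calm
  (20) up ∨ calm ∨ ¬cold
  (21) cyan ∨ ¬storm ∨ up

UNSATISFIABLE

Suppose cold = False.
Suppose storm = True.
Suppose calm = False.
Unit clause (¬cyan) forces cyan = False.
Unit clause (¬up) forces up = False.
But (up) is also a unit clause — contradiction.
So calm must be the other value — set calm = True.
Unit clause (¬up) forces up = False.
But (up) is also a unit clause — contradiction.
Either choice for calm ends in contradiction.
So storm must be the other value — set storm = False.
Unit clause (cyan) forces cyan = True.
Unit clause (east) forces east = True.
Unit clause (¬calm) forces calm = False.
But (calm) is also a unit clause — contradiction.
Either choice for storm ends in contradiction.
So cold must be the other value — set cold = True.
Suppose up = False.
Unit clause (calm) forces calm = True.
Unit clause (storm) forces storm = True.
But (¬storm) is also a unit clause — contradiction.
So up must be the other value — set up = True.
Unit clause (¬cyan) forces cyan = False.
Unit clause (¬storm) forces storm = False.
Unit clause (east) forces east = True.
Unit clause (¬calm) forces calm = False.
But (calm) is also a unit clause — contradiction.
Either choice for up ends in contradiction.
Either choice for cold ends in contradiction.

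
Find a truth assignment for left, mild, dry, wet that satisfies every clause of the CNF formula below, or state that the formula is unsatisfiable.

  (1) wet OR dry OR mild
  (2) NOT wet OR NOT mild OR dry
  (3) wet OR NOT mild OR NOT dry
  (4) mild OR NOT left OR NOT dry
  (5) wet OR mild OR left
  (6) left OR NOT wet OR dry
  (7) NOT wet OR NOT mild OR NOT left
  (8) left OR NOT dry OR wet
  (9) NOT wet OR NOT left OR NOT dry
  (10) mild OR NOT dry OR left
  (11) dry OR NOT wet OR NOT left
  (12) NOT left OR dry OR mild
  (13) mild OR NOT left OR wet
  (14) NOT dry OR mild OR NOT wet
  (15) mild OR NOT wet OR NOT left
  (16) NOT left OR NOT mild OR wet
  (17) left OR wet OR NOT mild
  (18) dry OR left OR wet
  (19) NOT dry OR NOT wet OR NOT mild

Case wet = true:
Case mild = false:
Unit clause (NOT dry) forces dry = false.
Unit clause (left) forces left = true.
But (NOT left) is also a unit clause — contradiction.
Backtrack on mild: now try mild = true.
Unit clause (dry) forces dry = true.
But (NOT dry) is also a unit clause — contradiction.
Both values of mild lead to a conflict.
Backtrack on wet: now try wet = false.
Case dry = true:
Unit clause (NOT mild) forces mild = false.
Unit clause (NOT left) forces left = false.
But (left) is also a unit clause — contradiction.
Backtrack on dry: now try dry = false.
Unit clause (mild) forces mild = true.
Unit clause (NOT left) forces left = false.
But (left) is also a unit clause — contradiction.
Both values of dry lead to a conflict.
Both values of wet lead to a conflict.

UNSATISFIABLE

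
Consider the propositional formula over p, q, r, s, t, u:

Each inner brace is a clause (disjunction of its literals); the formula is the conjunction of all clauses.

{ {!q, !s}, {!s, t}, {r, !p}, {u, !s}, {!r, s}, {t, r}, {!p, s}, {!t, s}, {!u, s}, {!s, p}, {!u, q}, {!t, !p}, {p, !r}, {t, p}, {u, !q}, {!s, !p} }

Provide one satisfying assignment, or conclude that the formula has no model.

Try q = false.
The clause (!u) is unit, so u = false.
The clause (!s) is unit, so s = false.
The clause (!r) is unit, so r = false.
The clause (!p) is unit, so p = false.
The clause (t) is unit, so t = true.
Now (!t) is unsatisfied and unit — conflict.
So q must be the other value — set q = true.
The clause (!s) is unit, so s = false.
The clause (!r) is unit, so r = false.
The clause (!p) is unit, so p = false.
The clause (t) is unit, so t = true.
Now (!t) is unsatisfied and unit — conflict.
Neither q = true nor q = false works.

UNSATISFIABLE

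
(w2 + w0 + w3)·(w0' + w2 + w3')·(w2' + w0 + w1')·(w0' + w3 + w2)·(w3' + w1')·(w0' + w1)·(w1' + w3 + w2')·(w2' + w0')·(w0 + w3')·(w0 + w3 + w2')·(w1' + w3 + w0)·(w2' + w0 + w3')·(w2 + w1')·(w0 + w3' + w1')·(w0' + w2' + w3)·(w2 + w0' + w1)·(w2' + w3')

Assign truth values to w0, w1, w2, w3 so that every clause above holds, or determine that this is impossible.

Branch on w3: set w3 = 0.
Branch on w2: set w2 = 1.
From the singleton clause (w1'), w1 = 0.
From the singleton clause (w0'), w0 = 0.
But (w0) is also a unit clause — contradiction.
Backtrack on w2: now try w2 = 0.
From the singleton clause (w0), w0 = 1.
But (w0') is also a unit clause — contradiction.
Neither w2 = 1 nor w2 = 0 works.
Backtrack on w3: now try w3 = 1.
From the singleton clause (w1'), w1 = 0.
From the singleton clause (w0'), w0 = 0.
But (w0) is also a unit clause — contradiction.
Neither w3 = 1 nor w3 = 0 works.

UNSATISFIABLE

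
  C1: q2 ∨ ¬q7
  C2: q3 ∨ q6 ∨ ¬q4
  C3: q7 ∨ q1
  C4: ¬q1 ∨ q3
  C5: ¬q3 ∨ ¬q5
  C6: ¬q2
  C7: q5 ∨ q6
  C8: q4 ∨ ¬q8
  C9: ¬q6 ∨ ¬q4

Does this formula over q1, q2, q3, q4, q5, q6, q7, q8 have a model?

Unit clause (¬q2) forces q2 = False.
Unit clause (¬q7) forces q7 = False.
Unit clause (q1) forces q1 = True.
Unit clause (q3) forces q3 = True.
Unit clause (¬q5) forces q5 = False.
Unit clause (q6) forces q6 = True.
Unit clause (¬q4) forces q4 = False.
Unit clause (¬q8) forces q8 = False.
All clauses are satisfied.
A satisfying assignment: q1=True; q2=False; q3=True; q4=False; q5=False; q6=True; q7=False; q8=False.

Yes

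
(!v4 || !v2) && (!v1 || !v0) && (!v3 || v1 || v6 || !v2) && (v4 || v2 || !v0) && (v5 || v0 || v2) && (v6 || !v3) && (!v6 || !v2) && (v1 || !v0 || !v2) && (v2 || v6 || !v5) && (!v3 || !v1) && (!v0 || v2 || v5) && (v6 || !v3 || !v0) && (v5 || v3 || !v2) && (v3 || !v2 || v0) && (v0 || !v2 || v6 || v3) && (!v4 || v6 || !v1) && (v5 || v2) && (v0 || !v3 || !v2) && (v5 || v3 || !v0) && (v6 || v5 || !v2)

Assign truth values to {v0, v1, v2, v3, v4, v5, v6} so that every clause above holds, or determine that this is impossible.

v0 ↦ false,  v1 ↦ true,  v2 ↦ false,  v3 ↦ false,  v4 ↦ true,  v5 ↦ true,  v6 ↦ true

Case v4 = true:
From the singleton clause (!v2), v2 = false.
From the singleton clause (v5), v5 = true.
From the singleton clause (v6), v6 = true.
Case v1 = true:
From the singleton clause (!v0), v0 = false.
From the singleton clause (!v3), v3 = false.
Every clause now holds.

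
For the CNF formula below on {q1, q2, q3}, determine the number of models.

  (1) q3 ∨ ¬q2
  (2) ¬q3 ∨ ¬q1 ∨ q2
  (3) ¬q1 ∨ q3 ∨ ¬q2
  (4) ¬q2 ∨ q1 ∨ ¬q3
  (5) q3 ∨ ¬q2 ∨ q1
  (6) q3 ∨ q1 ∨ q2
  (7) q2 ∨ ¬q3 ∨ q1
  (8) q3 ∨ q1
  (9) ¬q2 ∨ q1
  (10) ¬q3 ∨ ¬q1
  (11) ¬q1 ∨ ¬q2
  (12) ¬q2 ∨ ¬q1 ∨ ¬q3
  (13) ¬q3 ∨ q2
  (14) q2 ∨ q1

There are 2^3 = 8 truth assignments over (q1, q2, q3).
Split on q1. With q1 = True, the clauses containing q1 are satisfied and ¬q1 drops from the rest; 1 of the 2^2 = 4 assignments to the other variables satisfy what remains.
With q1 = False, by the same count on the reduced clause set, 0 assignments work.
(One model: q1=T, q2=F, q3=F.)
Total: 1 + 0 = 1.

1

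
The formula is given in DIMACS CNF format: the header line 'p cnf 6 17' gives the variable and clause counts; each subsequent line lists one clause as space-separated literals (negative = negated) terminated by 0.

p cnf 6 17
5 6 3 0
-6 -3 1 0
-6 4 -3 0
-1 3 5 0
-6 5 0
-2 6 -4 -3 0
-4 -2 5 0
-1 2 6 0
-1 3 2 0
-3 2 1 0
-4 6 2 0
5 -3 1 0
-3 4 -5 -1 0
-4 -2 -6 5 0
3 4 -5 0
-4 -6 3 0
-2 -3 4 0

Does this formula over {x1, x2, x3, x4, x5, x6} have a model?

Case x6 = True:
The clause (x5) is unit, so x5 = True.
Case x3 = True:
The clause (x1) is unit, so x1 = True.
The clause (x4) is unit, so x4 = True.
All clauses hold; x2 can take either value.
A satisfying assignment: x1=True,  x2=True,  x3=True,  x4=True,  x5=True,  x6=True.

Yes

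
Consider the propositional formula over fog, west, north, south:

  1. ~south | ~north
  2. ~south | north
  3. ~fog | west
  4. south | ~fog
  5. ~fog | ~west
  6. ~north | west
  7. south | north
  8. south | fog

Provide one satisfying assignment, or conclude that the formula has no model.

UNSATISFIABLE

Case south = 0:
From the singleton clause (~fog), fog = 0.
That conflicts with the unit clause (fog).
So south must be the other value — set south = 1.
From the singleton clause (~north), north = 0.
That conflicts with the unit clause (north).
Both values of south lead to a conflict.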